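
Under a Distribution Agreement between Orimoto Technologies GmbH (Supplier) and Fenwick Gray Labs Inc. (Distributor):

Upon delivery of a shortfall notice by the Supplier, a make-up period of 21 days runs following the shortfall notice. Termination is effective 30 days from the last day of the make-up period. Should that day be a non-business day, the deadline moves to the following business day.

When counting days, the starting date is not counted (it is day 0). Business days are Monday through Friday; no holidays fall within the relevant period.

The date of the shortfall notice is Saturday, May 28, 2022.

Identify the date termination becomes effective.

Adding 21 calendar days to May 28, 2022 gives Jun 18, 2022, which is the last day of the make-up period.
The date termination becomes effective: 30 calendar days after Jun 18, 2022 is Jul 18, 2022. Jul 18, 2022 is a Monday, so no roll-forward applies.

Jul 18, 2022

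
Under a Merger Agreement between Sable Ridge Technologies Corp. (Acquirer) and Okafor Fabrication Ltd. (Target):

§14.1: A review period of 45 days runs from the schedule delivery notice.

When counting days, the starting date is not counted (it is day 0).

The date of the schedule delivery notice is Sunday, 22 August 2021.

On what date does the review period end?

Adding 45 calendar days to 22 August 2021 gives 6 October 2021, which is the last day of the review period.

6 October 2021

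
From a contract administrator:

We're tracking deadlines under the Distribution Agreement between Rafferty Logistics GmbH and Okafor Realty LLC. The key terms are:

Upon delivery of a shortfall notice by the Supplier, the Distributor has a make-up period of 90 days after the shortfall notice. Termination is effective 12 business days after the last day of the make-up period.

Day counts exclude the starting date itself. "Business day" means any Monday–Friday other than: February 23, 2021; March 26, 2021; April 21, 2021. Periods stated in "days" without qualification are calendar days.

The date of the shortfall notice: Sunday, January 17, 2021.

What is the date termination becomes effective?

May 5, 2021

The last day of the make-up period: 90 calendar days after January 17, 2021 is April 17, 2021.
The date termination becomes effective: counting 12 business days from Saturday, April 17, 2021 (Apr 19, Apr 20, Apr 22, Apr 23, …, May 3, May 4, May 5, skipping weekends and the listed holiday on Apr 21) reaches Wednesday, May 5, 2021.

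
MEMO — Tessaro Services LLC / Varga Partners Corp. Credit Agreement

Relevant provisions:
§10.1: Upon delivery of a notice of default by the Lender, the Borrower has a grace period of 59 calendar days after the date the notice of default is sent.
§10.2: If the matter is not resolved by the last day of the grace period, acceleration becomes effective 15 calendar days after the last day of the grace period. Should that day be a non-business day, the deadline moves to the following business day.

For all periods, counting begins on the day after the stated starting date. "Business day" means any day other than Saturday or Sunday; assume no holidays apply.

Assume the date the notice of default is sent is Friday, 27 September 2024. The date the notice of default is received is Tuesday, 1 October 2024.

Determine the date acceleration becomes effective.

10 December 2024

Adding 59 calendar days to 27 September 2024 gives 25 November 2024, which is the last day of the grace period.
Adding 15 calendar days to 25 November 2024 gives 10 December 2024, which is the date acceleration becomes effective. 10 December 2024 is a Tuesday, so no roll-forward applies.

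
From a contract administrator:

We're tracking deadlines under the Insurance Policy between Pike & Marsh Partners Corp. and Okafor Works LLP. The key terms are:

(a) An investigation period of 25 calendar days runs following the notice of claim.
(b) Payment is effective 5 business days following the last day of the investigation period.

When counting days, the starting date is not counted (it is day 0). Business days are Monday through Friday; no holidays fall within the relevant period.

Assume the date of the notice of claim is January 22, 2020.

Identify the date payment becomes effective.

February 21, 2020

The last day of the investigation period: January 22, 2020 + 25 days = February 16, 2020.
The date payment becomes effective: counting 5 business days from Sunday, February 16, 2020 (Feb 17, Feb 18, Feb 19, Feb 20, Feb 21, skipping weekends) reaches Friday, February 21, 2020.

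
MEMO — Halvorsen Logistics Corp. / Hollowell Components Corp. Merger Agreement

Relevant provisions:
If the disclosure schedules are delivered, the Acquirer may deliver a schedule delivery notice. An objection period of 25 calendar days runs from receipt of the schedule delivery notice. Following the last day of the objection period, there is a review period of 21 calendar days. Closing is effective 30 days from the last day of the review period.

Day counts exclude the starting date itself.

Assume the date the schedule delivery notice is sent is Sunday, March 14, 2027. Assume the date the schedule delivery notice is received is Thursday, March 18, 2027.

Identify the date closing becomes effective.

The last day of the objection period: March 18, 2027 + 25 days = April 12, 2027.
The last day of the review period: 21 calendar days after April 12, 2027 is May 3, 2027.
Adding 30 calendar days to May 3, 2027 gives June 2, 2027, which is the date closing becomes effective.

June 2, 2027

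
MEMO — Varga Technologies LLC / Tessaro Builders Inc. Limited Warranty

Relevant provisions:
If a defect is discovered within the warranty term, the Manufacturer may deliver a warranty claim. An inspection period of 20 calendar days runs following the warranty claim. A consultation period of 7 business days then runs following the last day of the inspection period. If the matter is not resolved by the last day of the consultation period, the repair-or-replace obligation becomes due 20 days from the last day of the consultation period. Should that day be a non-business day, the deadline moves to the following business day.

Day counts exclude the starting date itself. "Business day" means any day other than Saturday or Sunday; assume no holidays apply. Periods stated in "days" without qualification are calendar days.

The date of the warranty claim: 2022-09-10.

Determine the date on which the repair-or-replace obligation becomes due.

2022-10-31

The last day of the inspection period: 20 calendar days after 2022-09-10 is 2022-09-30.
The last day of the consultation period: 7 business days after Friday, 2022-09-30, skipping weekends — Oct 3, Oct 4, Oct 5, Oct 6, Oct 7, Oct 10, Oct 11 — lands on Tuesday, 2022-10-11.
Adding 20 calendar days to 2022-10-11 gives 2022-10-31, which is the date on which the repair-or-replace obligation becomes due. 2022-10-31 is a Monday, so no roll-forward applies.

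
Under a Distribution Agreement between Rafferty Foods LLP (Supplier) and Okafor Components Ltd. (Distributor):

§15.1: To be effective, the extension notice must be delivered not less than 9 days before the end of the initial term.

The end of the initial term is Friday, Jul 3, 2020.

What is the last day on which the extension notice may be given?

Jun 24, 2020

Counting back 9 calendar days from Jul 3, 2020 gives Jun 24, 2020.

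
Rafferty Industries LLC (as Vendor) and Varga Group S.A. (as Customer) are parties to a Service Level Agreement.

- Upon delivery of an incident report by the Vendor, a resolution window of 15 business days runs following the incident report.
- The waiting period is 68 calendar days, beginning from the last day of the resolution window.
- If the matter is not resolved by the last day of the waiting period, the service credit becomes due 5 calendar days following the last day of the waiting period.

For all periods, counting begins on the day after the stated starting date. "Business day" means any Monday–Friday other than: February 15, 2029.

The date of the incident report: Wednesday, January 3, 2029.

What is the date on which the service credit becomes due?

The last day of the resolution window: 15 business days after Wednesday, January 3, 2029, skipping weekends — Jan 4, Jan 5, Jan 8, Jan 9, …, Jan 22, Jan 23, Jan 24 — lands on Wednesday, January 24, 2029.
The last day of the waiting period: 68 calendar days after January 24, 2029 is April 2, 2029.
The date on which the service credit becomes due: April 2, 2029 + 5 days = April 7, 2029.

April 7, 2029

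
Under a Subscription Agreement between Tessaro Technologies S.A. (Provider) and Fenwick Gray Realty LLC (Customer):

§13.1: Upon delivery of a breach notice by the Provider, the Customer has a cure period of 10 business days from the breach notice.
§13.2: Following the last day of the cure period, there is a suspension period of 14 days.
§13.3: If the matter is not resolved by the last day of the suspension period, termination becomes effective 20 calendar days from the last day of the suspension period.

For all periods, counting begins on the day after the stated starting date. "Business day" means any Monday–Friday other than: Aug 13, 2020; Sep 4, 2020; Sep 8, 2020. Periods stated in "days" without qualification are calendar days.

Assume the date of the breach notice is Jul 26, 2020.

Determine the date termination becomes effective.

Sep 10, 2020

The last day of the cure period: 10 business days after Sunday, Jul 26, 2020, skipping weekends — Jul 27, Jul 28, Jul 29, Jul 30, Jul 31, Aug 3, Aug 4, Aug 5, Aug 6, Aug 7 — lands on Friday, Aug 7, 2020.
The last day of the suspension period: Aug 7, 2020 + 14 days = Aug 21, 2020.
The date termination becomes effective: 20 calendar days after Aug 21, 2020 is Sep 10, 2020.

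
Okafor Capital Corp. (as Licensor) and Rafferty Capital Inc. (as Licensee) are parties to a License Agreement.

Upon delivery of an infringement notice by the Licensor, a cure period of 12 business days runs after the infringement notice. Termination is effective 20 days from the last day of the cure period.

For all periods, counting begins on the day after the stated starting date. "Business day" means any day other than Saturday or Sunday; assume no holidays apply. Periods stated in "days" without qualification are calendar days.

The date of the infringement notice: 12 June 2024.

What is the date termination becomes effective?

18 July 2024

The last day of the cure period: counting 12 business days from Wednesday, 12 June 2024 (Jun 13, Jun 14, Jun 17, Jun 18, …, Jun 26, Jun 27, Jun 28, skipping weekends) reaches Friday, 28 June 2024.
The date termination becomes effective: 28 June 2024 + 20 days = 18 July 2024.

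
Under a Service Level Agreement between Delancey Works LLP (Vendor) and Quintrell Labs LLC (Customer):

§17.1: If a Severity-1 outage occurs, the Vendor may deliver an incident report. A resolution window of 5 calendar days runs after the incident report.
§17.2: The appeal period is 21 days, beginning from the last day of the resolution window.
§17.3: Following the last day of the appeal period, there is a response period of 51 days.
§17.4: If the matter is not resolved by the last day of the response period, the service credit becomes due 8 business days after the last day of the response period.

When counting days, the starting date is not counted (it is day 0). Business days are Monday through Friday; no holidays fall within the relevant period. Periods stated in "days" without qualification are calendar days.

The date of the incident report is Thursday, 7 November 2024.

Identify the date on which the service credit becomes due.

4 February 2025

The last day of the resolution window: 5 calendar days after 7 November 2024 is 12 November 2024.
The last day of the appeal period: 21 calendar days after 12 November 2024 is 3 December 2024.
The last day of the response period: 51 calendar days after 3 December 2024 is 23 January 2025.
From Thursday, 23 January 2025, 8 business days (Jan 24, Jan 27, Jan 28, Jan 29, Jan 30, Jan 31, Feb 3, Feb 4, skipping weekends) brings us to Tuesday, 4 February 2025, which is the date on which the service credit becomes due.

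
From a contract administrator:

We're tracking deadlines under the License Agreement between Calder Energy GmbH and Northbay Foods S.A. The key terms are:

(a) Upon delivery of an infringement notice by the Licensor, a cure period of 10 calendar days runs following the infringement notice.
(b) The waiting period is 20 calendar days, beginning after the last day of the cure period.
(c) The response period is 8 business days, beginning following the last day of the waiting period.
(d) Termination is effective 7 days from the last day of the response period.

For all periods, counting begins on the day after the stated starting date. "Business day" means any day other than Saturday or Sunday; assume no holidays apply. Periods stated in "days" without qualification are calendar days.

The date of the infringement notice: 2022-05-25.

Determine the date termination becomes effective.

2022-07-13

The last day of the cure period: 2022-05-25 + 10 days = 2022-06-04.
The last day of the waiting period: 20 calendar days after 2022-06-04 is 2022-06-24.
The last day of the response period: 8 business days after Friday, 2022-06-24, skipping weekends — Jun 27, Jun 28, Jun 29, Jun 30, Jul 1, Jul 4, Jul 5, Jul 6 — lands on Wednesday, 2022-07-06.
The date termination becomes effective: 7 calendar days after 2022-07-06 is 2022-07-13.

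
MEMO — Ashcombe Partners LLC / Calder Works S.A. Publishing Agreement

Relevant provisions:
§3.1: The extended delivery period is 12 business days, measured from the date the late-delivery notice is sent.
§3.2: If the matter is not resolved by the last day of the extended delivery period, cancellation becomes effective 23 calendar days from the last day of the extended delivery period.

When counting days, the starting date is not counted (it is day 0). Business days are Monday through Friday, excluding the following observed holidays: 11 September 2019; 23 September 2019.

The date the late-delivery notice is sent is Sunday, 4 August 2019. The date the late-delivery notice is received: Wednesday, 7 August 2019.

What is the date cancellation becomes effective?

12 September 2019

The last day of the extended delivery period: 12 business days after Sunday, 4 August 2019, skipping weekends — Aug 5, Aug 6, Aug 7, Aug 8, …, Aug 16, Aug 19, Aug 20 — lands on Tuesday, 20 August 2019.
The date cancellation becomes effective: 23 calendar days after 20 August 2019 is 12 September 2019.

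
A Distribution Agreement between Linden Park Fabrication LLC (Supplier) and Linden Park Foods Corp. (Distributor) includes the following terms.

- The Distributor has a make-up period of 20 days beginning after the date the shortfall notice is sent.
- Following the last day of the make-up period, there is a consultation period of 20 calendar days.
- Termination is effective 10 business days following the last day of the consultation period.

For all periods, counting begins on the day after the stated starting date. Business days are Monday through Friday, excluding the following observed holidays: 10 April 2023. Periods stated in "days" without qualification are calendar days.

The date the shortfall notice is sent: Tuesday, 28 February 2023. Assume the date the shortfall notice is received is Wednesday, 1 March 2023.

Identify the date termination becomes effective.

24 April 2023

The last day of the make-up period: 20 calendar days after 28 February 2023 is 20 March 2023.
The last day of the consultation period: 20 March 2023 + 20 days = 9 April 2023.
The date termination becomes effective: 10 business days after Sunday, 9 April 2023, skipping weekends and the listed holiday on Apr 10 — Apr 11, Apr 12, Apr 13, Apr 14, Apr 17, Apr 18, Apr 19, Apr 20, Apr 21, Apr 24 — lands on Monday, 24 April 2023.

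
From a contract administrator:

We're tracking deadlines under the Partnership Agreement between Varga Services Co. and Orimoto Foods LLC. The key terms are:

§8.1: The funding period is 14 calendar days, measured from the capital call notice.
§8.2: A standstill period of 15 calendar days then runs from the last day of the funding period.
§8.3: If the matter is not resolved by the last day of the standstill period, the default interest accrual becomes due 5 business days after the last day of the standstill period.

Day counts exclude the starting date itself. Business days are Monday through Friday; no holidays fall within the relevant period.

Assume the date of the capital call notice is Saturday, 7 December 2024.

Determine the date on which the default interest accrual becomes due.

The last day of the funding period: 7 December 2024 + 14 days = 21 December 2024.
The last day of the standstill period: 21 December 2024 + 15 days = 5 January 2025.
From Sunday, 5 January 2025, 5 business days (Jan 6, Jan 7, Jan 8, Jan 9, Jan 10, skipping weekends) brings us to Friday, 10 January 2025, which is the date on which the default interest accrual becomes due.

10 January 2025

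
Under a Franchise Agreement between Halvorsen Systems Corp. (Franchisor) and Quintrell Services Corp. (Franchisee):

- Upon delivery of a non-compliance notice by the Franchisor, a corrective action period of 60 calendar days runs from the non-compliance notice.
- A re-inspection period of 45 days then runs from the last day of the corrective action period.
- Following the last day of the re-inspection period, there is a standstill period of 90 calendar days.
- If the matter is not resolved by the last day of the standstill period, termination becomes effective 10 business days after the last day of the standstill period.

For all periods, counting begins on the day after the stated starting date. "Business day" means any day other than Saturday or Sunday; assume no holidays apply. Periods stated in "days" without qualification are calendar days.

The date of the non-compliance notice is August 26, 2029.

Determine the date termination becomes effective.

March 22, 2030

Adding 60 calendar days to August 26, 2029 gives October 25, 2029, which is the last day of the corrective action period.
The last day of the re-inspection period: 45 calendar days after October 25, 2029 is December 9, 2029.
The last day of the standstill period: December 9, 2029 + 90 days = March 9, 2030.
The date termination becomes effective: 10 business days after Saturday, March 9, 2030, skipping weekends — Mar 11, Mar 12, Mar 13, Mar 14, Mar 15, Mar 18, Mar 19, Mar 20, Mar 21, Mar 22 — lands on Friday, March 22, 2030.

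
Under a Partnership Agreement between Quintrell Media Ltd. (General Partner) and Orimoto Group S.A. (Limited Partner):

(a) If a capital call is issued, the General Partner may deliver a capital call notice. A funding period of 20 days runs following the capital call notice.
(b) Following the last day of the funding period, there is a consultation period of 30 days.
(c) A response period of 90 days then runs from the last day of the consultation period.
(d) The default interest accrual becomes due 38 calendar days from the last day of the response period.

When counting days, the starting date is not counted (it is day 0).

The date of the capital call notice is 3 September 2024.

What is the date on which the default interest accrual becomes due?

28 February 2025

The last day of the funding period: 3 September 2024 + 20 days = 23 September 2024.
Adding 30 calendar days to 23 September 2024 gives 23 October 2024, which is the last day of the consultation period.
Adding 90 calendar days to 23 October 2024 gives 21 January 2025, which is the last day of the response period.
The date on which the default interest accrual becomes due: 38 calendar days after 21 January 2025 is 28 February 2025.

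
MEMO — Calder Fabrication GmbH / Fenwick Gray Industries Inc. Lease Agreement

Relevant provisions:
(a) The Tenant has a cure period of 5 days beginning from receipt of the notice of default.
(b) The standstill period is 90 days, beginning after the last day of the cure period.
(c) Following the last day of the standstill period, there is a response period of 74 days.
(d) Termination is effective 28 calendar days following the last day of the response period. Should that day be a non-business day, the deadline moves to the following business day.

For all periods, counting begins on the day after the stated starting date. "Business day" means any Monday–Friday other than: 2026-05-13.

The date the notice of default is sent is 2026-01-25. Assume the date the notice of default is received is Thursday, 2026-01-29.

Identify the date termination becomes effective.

2026-08-14

The last day of the cure period: 2026-01-29 + 5 days = 2026-02-03.
The last day of the standstill period: 90 calendar days after 2026-02-03 is 2026-05-04.
Adding 74 calendar days to 2026-05-04 gives 2026-07-17, which is the last day of the response period.
The date termination becomes effective: 28 calendar days after 2026-07-17 is 2026-08-14. 2026-08-14 is a Friday and is not a listed holiday, so no roll-forward applies.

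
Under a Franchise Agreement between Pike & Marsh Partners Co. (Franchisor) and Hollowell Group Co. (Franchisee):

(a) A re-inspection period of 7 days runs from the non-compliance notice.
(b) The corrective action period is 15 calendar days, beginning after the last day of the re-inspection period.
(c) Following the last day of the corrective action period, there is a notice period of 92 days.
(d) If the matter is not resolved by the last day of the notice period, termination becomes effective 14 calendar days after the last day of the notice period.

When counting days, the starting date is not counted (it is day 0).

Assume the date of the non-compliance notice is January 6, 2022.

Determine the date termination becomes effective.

May 14, 2022

The last day of the re-inspection period: 7 calendar days after January 6, 2022 is January 13, 2022.
Adding 15 calendar days to January 13, 2022 gives January 28, 2022, which is the last day of the corrective action period.
Adding 92 calendar days to January 28, 2022 gives April 30, 2022, which is the last day of the notice period.
The date termination becomes effective: 14 calendar days after April 30, 2022 is May 14, 2022.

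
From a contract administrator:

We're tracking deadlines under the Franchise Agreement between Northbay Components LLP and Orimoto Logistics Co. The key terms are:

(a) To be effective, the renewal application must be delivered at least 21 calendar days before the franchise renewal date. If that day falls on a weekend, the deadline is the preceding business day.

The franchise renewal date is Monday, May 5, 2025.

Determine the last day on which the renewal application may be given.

April 14, 2025

May 5, 2025 minus 21 days is April 14, 2025. That is a Monday, so no adjustment is needed.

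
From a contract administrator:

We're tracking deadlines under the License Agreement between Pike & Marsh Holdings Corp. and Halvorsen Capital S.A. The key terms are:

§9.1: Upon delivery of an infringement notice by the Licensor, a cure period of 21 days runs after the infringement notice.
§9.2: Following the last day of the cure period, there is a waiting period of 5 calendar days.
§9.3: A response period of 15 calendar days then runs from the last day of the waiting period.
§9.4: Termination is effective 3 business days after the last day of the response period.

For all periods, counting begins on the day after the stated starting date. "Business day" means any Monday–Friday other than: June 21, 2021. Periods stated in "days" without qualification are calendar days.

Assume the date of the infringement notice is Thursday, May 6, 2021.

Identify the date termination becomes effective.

The last day of the cure period: 21 calendar days after May 6, 2021 is May 27, 2021.
The last day of the waiting period: May 27, 2021 + 5 days = June 1, 2021.
The last day of the response period: 15 calendar days after June 1, 2021 is June 16, 2021.
From Wednesday, June 16, 2021, 3 business days (Jun 17, Jun 18, Jun 22, skipping weekends and the listed holiday on Jun 21) brings us to Tuesday, June 22, 2021, which is the date termination becomes effective.

June 22, 2021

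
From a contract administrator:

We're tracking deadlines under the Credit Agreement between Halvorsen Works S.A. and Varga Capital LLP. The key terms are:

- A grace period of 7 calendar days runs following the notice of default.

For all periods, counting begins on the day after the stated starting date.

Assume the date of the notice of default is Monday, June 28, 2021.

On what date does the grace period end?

Adding 7 calendar days to June 28, 2021 gives July 5, 2021, which is the last day of the grace period.

July 5, 2021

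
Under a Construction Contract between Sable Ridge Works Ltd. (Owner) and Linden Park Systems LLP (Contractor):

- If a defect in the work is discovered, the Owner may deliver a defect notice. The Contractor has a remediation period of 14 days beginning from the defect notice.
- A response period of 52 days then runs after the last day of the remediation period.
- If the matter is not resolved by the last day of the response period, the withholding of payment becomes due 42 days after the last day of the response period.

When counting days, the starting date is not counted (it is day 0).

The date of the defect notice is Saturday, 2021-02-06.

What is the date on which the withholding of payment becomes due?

The last day of the remediation period: 14 calendar days after 2021-02-06 is 2021-02-20.
Adding 52 calendar days to 2021-02-20 gives 2021-04-13, which is the last day of the response period.
The date on which the withholding of payment becomes due: 42 calendar days after 2021-04-13 is 2021-05-25.

2021-05-25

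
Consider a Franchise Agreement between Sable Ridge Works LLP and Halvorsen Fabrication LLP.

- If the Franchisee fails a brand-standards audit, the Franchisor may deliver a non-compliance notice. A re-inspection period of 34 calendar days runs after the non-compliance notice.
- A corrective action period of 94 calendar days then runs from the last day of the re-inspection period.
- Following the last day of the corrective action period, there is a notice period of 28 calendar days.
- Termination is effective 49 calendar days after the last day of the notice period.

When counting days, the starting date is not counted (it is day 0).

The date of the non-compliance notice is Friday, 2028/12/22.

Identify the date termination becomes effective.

Adding 34 calendar days to 2028/12/22 gives 2029/01/25, which is the last day of the re-inspection period.
Adding 94 calendar days to 2029/01/25 gives 2029/04/29, which is the last day of the corrective action period.
Adding 28 calendar days to 2029/04/29 gives 2029/05/27, which is the last day of the notice period.
The date termination becomes effective: 49 calendar days after 2029/05/27 is 2029/07/15.

2029/07/15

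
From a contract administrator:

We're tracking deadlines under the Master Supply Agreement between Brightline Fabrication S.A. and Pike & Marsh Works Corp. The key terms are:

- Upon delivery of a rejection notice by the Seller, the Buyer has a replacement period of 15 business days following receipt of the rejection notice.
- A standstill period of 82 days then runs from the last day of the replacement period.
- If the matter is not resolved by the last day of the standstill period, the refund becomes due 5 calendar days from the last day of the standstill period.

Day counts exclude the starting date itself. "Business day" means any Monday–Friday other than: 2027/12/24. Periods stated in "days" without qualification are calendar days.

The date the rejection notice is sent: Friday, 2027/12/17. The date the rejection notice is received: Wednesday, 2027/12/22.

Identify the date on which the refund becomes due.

From Wednesday, 2027/12/22, 15 business days (Dec 23, Dec 27, Dec 28, Dec 29, …, Jan 11, Jan 12, Jan 13, skipping weekends and the listed holiday on Dec 24) brings us to Thursday, 2028/01/13, which is the last day of the replacement period.
Adding 82 calendar days to 2028/01/13 gives 2028/04/04, which is the last day of the standstill period.
Adding 5 calendar days to 2028/04/04 gives 2028/04/09, which is the date on which the refund becomes due.

2028/04/09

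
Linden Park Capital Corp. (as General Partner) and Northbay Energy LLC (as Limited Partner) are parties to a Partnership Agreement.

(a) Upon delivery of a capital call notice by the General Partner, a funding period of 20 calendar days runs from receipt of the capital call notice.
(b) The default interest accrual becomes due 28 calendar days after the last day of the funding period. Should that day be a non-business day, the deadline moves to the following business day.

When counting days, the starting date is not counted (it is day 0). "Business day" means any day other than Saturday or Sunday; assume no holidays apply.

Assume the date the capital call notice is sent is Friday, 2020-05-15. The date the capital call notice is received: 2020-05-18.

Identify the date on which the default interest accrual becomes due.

Adding 20 calendar days to 2020-05-18 gives 2020-06-07, which is the last day of the funding period.
The date on which the default interest accrual becomes due: 28 calendar days after 2020-06-07 is 2020-07-05. That falls on a Sunday, so it rolls to the next business day, Monday, 2020-07-06.

2020-07-06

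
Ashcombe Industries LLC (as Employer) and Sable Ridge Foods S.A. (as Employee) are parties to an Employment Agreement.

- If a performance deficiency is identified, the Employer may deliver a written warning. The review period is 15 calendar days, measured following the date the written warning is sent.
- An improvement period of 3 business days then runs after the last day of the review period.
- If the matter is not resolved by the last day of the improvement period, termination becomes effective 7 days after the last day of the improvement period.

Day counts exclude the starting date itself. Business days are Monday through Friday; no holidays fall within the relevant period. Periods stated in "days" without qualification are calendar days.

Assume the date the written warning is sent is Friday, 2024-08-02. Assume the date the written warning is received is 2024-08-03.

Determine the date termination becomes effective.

2024-08-28

The last day of the review period: 15 calendar days after 2024-08-02 is 2024-08-17.
The last day of the improvement period: 3 business days after Saturday, 2024-08-17, skipping weekends — Aug 19, Aug 20, Aug 21 — lands on Wednesday, 2024-08-21.
The date termination becomes effective: 7 calendar days after 2024-08-21 is 2024-08-28.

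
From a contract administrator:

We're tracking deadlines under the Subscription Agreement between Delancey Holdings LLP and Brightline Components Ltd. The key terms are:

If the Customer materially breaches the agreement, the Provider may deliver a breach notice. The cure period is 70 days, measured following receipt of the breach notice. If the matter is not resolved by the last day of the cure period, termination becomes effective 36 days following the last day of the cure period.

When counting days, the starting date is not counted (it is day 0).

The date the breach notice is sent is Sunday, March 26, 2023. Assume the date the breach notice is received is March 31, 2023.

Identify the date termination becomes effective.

July 15, 2023

The last day of the cure period: 70 calendar days after March 31, 2023 is June 9, 2023.
Adding 36 calendar days to June 9, 2023 gives July 15, 2023, which is the date termination becomes effective.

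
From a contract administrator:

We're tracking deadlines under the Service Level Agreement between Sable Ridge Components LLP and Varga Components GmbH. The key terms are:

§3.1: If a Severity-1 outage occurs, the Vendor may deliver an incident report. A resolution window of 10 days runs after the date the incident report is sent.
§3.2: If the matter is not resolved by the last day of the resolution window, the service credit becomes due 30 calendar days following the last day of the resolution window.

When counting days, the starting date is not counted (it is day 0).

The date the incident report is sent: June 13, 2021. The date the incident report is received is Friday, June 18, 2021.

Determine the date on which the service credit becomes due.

The last day of the resolution window: 10 calendar days after June 13, 2021 is June 23, 2021.
The date on which the service credit becomes due: June 23, 2021 + 30 days = July 23, 2021.

July 23, 2021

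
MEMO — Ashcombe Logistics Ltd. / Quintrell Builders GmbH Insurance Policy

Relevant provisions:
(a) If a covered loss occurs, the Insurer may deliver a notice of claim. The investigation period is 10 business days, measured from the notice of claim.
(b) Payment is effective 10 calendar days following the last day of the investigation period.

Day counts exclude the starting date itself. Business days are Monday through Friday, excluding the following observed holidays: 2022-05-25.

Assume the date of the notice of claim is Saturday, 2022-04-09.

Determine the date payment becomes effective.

2022-05-02

From Saturday, 2022-04-09, 10 business days (Apr 11, Apr 12, Apr 13, Apr 14, Apr 15, Apr 18, Apr 19, Apr 20, Apr 21, Apr 22, skipping weekends) brings us to Friday, 2022-04-22, which is the last day of the investigation period.
The date payment becomes effective: 10 calendar days after 2022-04-22 is 2022-05-02.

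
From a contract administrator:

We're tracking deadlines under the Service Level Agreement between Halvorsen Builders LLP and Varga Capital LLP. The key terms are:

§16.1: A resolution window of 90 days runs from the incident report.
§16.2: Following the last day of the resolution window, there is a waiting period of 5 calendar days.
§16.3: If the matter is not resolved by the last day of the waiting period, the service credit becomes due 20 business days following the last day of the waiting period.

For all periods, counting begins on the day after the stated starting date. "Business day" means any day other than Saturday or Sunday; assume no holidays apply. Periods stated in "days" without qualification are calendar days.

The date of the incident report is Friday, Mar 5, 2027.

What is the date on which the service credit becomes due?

Jul 6, 2027

Adding 90 calendar days to Mar 5, 2027 gives Jun 3, 2027, which is the last day of the resolution window.
The last day of the waiting period: Jun 3, 2027 + 5 days = Jun 8, 2027.
The date on which the service credit becomes due: counting 20 business days from Tuesday, Jun 8, 2027 (Jun 9, Jun 10, Jun 11, Jun 14, …, Jul 2, Jul 5, Jul 6, skipping weekends) reaches Tuesday, Jul 6, 2027.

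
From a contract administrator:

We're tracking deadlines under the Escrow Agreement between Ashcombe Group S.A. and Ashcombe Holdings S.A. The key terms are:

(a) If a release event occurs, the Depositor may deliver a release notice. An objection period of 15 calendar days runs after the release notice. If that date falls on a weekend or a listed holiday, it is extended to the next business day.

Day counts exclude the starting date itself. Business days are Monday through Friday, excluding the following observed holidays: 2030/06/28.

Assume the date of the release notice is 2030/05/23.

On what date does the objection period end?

2030/06/07

The last day of the objection period: 15 calendar days after 2030/05/23 is 2030/06/07. 2030/06/07 is a Friday and is not a listed holiday, so no roll-forward applies.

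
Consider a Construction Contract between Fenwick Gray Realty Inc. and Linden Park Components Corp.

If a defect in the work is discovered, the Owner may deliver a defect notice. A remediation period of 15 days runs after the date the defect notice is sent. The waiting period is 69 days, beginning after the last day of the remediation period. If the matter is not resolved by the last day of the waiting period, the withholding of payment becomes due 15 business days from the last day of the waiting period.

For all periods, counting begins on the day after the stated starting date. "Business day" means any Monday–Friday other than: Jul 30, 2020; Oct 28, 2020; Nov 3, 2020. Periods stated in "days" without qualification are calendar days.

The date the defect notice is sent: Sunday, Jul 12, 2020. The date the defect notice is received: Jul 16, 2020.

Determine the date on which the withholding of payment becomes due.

Oct 23, 2020

The last day of the remediation period: Jul 12, 2020 + 15 days = Jul 27, 2020.
The last day of the waiting period: 69 calendar days after Jul 27, 2020 is Oct 4, 2020.
The date on which the withholding of payment becomes due: counting 15 business days from Sunday, Oct 4, 2020 (Oct 5, Oct 6, Oct 7, Oct 8, …, Oct 21, Oct 22, Oct 23, skipping weekends) reaches Friday, Oct 23, 2020.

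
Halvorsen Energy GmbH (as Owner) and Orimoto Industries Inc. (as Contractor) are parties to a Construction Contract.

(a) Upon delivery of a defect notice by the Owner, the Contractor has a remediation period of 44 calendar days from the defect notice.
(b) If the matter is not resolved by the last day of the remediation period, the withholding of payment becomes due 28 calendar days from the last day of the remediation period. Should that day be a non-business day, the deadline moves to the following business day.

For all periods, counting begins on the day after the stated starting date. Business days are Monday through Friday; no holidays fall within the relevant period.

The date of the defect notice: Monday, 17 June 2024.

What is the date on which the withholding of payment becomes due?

28 August 2024

The last day of the remediation period: 17 June 2024 + 44 days = 31 July 2024.
The date on which the withholding of payment becomes due: 28 calendar days after 31 July 2024 is 28 August 2024. 28 August 2024 is a Wednesday, so no roll-forward applies.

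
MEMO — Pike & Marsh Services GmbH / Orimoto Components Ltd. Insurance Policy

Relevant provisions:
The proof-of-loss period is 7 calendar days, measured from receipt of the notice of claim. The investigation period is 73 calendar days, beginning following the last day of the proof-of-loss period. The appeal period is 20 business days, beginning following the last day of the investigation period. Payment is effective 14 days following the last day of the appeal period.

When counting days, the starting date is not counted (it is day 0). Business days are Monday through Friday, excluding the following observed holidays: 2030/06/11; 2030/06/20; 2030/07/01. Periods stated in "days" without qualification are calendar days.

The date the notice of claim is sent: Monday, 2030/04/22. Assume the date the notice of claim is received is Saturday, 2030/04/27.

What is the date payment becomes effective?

2030/08/27

Adding 7 calendar days to 2030/04/27 gives 2030/05/04, which is the last day of the proof-of-loss period.
The last day of the investigation period: 73 calendar days after 2030/05/04 is 2030/07/16.
The last day of the appeal period: counting 20 business days from Tuesday, 2030/07/16 (Jul 17, Jul 18, Jul 19, Jul 22, …, Aug 9, Aug 12, Aug 13, skipping weekends) reaches Tuesday, 2030/08/13.
The date payment becomes effective: 14 calendar days after 2030/08/13 is 2030/08/27.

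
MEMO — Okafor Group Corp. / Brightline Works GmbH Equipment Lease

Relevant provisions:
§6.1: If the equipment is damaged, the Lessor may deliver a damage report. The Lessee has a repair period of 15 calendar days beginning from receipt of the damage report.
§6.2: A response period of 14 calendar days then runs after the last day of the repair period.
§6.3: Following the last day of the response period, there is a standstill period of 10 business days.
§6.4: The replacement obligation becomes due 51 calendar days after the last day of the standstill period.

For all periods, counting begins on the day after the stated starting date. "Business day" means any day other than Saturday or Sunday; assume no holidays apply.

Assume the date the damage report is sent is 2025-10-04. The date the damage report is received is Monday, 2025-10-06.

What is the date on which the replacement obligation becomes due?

The last day of the repair period: 15 calendar days after 2025-10-06 is 2025-10-21.
The last day of the response period: 14 calendar days after 2025-10-21 is 2025-11-04.
From Tuesday, 2025-11-04, 10 business days (Nov 5, Nov 6, Nov 7, Nov 10, Nov 11, Nov 12, Nov 13, Nov 14, Nov 17, Nov 18, skipping weekends) brings us to Tuesday, 2025-11-18, which is the last day of the standstill period.
The date on which the replacement obligation becomes due: 51 calendar days after 2025-11-18 is 2026-01-08.

2026-01-08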